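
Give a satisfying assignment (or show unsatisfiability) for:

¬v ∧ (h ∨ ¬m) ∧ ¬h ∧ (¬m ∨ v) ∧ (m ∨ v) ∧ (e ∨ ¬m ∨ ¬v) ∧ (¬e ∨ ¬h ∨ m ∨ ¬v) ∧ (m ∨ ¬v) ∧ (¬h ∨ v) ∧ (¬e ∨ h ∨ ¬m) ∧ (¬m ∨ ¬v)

Case m = True:
  (¬v) forces v = False.
  Clause (¬m ∨ v) is falsified — contradiction.
Case m = False:
  (¬v) forces v = False.
  Clause (m ∨ v) is falsified — contradiction.
Both cases fail, so the formula is unsatisfiable.

The formula is unsatisfiable.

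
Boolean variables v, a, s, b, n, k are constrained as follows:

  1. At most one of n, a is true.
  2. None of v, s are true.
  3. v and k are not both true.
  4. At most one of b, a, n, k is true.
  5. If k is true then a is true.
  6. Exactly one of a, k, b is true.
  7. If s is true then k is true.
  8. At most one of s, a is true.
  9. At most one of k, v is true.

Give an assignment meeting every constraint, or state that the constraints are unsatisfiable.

v = False, a = True, s = False, b = False, n = False, k = False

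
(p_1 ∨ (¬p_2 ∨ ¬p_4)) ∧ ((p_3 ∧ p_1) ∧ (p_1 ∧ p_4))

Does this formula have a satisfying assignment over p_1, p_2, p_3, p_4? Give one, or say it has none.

p_1=T; p_2=T; p_3=T; p_4=T

  p_1 ∨ (¬p_2 ∨ ¬p_4) = True
    ¬p_2 ∨ ¬p_4 = False
      ¬p_2 = False
      ¬p_4 = False
  (p_3 ∧ p_1) ∧ (p_1 ∧ p_4) = True
    p_3 ∧ p_1 = True
    p_1 ∧ p_4 = True
Both conjuncts True, so the formula holds.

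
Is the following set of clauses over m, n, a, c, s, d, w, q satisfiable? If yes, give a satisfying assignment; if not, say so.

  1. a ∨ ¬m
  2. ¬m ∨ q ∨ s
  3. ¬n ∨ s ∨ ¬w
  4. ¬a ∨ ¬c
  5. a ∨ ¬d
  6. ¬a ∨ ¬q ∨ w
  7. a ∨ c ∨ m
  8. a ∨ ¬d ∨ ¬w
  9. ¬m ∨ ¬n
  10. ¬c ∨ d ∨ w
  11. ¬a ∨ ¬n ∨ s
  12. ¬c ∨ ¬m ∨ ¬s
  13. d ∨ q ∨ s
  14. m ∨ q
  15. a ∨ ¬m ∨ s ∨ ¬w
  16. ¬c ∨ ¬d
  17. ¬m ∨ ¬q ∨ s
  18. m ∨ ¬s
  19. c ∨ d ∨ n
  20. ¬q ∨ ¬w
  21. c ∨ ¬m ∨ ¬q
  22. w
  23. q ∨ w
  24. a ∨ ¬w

Unit clause (w) forces w = True.
In (a ∨ ¬w) only a is left, so a = True.
In (¬a ∨ ¬c) only ¬c is left, so c = False.
In (¬q ∨ ¬w) only ¬q is left, so q = False.
In (m ∨ q) only m is left, so m = True.
In (¬m ∨ q ∨ s) only s is left, so s = True.
In (¬m ∨ ¬n) only ¬n is left, so n = False.
In (c ∨ d ∨ n) only d is left, so d = True.
All clauses satisfied.

m = True, n = False, a = True, c = False, s = True, d = True, w = True, q = False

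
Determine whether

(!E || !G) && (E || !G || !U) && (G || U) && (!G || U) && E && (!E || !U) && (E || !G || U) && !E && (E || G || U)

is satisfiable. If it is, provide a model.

Unsatisfiable — no assignment works.

Case E = True:
  Clause (!E) is falsified — contradiction.
Case E = False:
  Clause (E) is falsified — contradiction.
Both cases fail, so the formula is unsatisfiable.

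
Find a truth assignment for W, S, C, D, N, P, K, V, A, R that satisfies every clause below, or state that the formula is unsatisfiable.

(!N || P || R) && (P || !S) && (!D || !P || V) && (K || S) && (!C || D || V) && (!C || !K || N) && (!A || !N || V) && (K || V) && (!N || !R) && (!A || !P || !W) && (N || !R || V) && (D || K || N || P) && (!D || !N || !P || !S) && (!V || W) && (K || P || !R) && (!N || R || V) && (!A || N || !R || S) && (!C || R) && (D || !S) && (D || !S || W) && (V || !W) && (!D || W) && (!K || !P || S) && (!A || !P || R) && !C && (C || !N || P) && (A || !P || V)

W: True, S: False, C: False, D: True, N: False, P: False, K: True, V: True, A: False, R: False

Unit clause (!C) forces C = False.
Set W = True.
  then (V || !W) forces V = True.
Set S = False.
  then (K || S) forces K = True.
  then (!K || !P || S) forces P = False.
  then (C || !N || P) forces N = False.
Set D = True.
Set A = False.
Set R = False.
All clauses satisfied.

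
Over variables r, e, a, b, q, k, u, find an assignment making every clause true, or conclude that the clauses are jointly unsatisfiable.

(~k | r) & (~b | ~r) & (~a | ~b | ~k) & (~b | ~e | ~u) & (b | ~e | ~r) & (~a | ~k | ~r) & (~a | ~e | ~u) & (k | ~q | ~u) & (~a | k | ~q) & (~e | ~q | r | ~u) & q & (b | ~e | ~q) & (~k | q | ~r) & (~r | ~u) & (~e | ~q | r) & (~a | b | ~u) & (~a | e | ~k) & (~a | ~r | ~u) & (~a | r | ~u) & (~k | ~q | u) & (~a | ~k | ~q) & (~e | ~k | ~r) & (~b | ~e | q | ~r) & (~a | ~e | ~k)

Unit clause (q) forces q = True.
Set r = True.
  then (~b | ~r) forces b = False.
  then (b | ~e | ~r) forces e = False.
  then (~r | ~u) forces u = False.
  then (~k | ~q | u) forces k = False.
  then (~a | k | ~q) forces a = False.
All clauses satisfied.

r = True; e = False; a = False; b = False; q = True; k = False; u = False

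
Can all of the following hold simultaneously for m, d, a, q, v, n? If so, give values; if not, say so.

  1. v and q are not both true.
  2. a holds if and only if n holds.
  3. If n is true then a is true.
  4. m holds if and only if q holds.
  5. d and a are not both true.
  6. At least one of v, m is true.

m = False, d = True, a = False, q = False, v = True, n = False

  (1) v=T, q=F — not both ✓
  (2) a=F, n=F — same ✓
  (3) n=F ⇒ a: vacuous ✓
  (4) m=F, q=F — same ✓
  (5) d=T, a=F — not both ✓
  (6) {v, m}: 1 true — at least one ✓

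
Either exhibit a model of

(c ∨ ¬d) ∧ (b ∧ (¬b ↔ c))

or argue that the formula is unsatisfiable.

d = False; b = True; c = False

  c ∨ ¬d = True
    ¬d = True
  b ∧ (¬b ↔ c) = True
    ¬b ↔ c = True
      ¬b = False
Both conjuncts True, so the formula holds.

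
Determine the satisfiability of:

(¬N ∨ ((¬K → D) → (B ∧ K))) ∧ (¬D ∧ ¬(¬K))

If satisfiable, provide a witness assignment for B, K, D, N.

B = True, K = True, D = False, N = False

  ¬N ∨ ((¬K → D) → (B ∧ K)) = True
    ¬N = True
    (¬K → D) → (B ∧ K) = True
      ¬K → D = True
        ¬K = False
      B ∧ K = True
  ¬D ∧ ¬(¬K) = True
    ¬D = True
    ¬(¬K) = True
      ¬K = False
Both conjuncts True, so the formula holds.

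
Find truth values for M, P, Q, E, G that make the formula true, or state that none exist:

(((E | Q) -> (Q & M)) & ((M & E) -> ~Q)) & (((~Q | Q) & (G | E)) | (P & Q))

M=T, P=T, Q=T, E=F, G=F

  ((E | Q) -> (Q & M)) & ((M & E) -> ~Q) = True
    (E | Q) -> (Q & M) = True
      E | Q = True
      Q & M = True
    (M & E) -> ~Q = True
      M & E = False
      ~Q = False
  ((~Q | Q) & (G | E)) | (P & Q) = True
    (~Q | Q) & (G | E) = False
      ~Q | Q = True
        ~Q = False
      G | E = False
    P & Q = True
Both conjuncts True, so the formula holds.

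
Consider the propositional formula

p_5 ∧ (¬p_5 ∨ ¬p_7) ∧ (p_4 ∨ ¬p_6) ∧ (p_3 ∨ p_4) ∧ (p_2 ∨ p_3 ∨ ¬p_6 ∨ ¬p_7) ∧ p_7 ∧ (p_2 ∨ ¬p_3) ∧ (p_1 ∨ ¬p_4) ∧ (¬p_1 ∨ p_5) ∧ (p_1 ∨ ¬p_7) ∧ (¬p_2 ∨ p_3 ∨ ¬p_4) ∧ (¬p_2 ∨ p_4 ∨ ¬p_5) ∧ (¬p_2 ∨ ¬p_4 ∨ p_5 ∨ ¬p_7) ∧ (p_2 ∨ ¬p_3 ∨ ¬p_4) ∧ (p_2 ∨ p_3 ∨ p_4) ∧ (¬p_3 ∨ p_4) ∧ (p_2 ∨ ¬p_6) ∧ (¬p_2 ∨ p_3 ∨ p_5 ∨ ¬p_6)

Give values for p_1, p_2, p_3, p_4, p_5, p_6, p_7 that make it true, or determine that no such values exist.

Case p_5 = True:
  (¬p_5 ∨ ¬p_7) forces p_7 = False.
  Clause (p_7) is falsified — contradiction.
Case p_5 = False:
  Clause (p_5) is falsified — contradiction.
Both cases fail, so the formula is unsatisfiable.

The formula is unsatisfiable.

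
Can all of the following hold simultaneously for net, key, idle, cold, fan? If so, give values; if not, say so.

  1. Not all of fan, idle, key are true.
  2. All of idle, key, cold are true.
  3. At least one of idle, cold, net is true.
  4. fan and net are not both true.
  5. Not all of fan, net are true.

net = True, key = True, idle = True, cold = True, fan = False

  (1) {fan, idle, key}: 2/3 true — not all ✓
  (2) {idle, key, cold}: all 3 true ✓
  (3) {idle, cold, net}: 3 true — at least one ✓
  (4) fan=F, net=T — not both ✓
  (5) {fan, net}: 1/2 true — not all ✓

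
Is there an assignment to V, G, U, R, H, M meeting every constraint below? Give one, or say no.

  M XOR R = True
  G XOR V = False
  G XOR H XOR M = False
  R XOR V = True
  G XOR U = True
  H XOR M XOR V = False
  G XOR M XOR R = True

V: False, G: False, U: True, R: True, H: False, M: False

M XOR R = F XOR T = True ✓
G XOR V = F XOR F = False ✓
G XOR H XOR M = F XOR F XOR F = False ✓
R XOR V = T XOR F = True ✓
G XOR U = F XOR T = True ✓
H XOR M XOR V = F XOR F XOR F = False ✓
G XOR M XOR R = F XOR F XOR T = True ✓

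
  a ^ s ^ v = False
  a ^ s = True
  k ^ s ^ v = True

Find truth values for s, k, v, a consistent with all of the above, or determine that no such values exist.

s = True; k = True; v = True; a = False

a ^ s ^ v = F ^ T ^ T = False ✓
a ^ s = F ^ T = True ✓
k ^ s ^ v = T ^ T ^ T = True ✓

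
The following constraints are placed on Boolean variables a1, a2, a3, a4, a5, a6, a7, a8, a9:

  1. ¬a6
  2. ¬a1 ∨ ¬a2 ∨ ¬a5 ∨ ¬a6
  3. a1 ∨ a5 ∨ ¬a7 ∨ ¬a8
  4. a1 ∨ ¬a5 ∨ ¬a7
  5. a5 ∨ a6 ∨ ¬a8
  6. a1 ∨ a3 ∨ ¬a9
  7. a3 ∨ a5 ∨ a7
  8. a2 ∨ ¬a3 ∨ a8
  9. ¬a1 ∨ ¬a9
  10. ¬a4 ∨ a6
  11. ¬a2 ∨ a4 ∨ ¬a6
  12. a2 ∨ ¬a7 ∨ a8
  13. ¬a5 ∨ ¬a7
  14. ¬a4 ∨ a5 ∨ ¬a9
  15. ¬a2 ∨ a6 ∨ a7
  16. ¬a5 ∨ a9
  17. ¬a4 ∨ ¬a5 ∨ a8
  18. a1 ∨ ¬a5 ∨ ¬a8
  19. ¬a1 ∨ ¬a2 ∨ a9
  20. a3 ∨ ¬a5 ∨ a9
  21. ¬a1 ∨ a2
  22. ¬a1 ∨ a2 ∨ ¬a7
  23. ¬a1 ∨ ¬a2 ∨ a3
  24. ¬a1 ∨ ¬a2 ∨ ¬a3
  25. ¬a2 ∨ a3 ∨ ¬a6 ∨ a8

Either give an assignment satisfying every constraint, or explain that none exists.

a1 = False, a2 = True, a3 = True, a4 = False, a5 = False, a6 = False, a7 = True, a8 = False, a9 = True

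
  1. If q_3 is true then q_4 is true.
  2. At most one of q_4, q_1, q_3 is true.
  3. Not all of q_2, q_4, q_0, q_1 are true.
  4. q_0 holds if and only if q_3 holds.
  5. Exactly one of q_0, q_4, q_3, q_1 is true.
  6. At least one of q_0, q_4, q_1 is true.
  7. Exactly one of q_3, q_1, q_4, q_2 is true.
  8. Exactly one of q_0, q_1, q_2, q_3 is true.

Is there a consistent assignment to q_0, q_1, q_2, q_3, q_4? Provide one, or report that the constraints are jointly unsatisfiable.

q_0 = False; q_1 = True; q_2 = False; q_3 = False; q_4 = False

  (1) q_3=F ⇒ q_4: vacuous ✓
  (2) {q_4, q_1, q_3}: 1 true — at most one ✓
  (3) {q_2, q_4, q_0, q_1}: 1/4 true — not all ✓
  (4) q_0=F, q_3=F — same ✓
  (5) {q_0, q_4, q_3, q_1}: 1 true — exactly one ✓
  (6) {q_0, q_4, q_1}: 1 true — at least one ✓
  (7) {q_3, q_1, q_4, q_2}: 1 true — exactly one ✓
  (8) {q_0, q_1, q_2, q_3}: 1 true — exactly one ✓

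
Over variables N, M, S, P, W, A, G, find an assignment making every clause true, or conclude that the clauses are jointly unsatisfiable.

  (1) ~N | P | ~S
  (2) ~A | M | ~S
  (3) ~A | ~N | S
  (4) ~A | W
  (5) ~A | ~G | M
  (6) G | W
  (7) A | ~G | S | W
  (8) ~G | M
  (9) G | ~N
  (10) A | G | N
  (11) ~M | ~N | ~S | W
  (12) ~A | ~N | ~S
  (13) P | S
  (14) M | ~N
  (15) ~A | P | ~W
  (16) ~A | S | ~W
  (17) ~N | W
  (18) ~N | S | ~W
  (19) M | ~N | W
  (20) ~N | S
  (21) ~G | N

N = True, M = True, S = True, P = True, W = True, A = False, G = True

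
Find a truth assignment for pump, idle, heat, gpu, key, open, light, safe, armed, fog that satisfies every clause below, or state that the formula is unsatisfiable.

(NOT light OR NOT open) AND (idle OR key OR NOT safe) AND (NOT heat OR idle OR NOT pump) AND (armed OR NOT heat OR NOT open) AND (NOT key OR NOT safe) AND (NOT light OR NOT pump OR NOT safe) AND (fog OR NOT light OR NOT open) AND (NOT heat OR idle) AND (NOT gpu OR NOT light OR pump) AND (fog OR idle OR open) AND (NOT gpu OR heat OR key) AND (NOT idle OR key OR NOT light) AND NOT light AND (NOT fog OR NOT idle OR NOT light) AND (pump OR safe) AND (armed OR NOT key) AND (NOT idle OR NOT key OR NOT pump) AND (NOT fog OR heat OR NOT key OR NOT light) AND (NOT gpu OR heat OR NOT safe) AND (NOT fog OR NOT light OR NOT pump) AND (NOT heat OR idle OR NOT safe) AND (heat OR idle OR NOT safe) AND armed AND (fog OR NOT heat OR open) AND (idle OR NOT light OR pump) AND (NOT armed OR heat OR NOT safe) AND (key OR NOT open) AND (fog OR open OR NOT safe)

pump: True, idle: True, heat: True, gpu: False, key: False, open: False, light: False, safe: True, armed: True, fog: True

Unit clause (NOT light) forces light = False.
Unit clause (armed) forces armed = True.
Set pump = True.
Set idle = True.
  then (NOT idle OR NOT key OR NOT pump) forces key = False.
  then (key OR NOT open) forces open = False.
Set heat = True.
  then (fog OR NOT heat OR open) forces fog = True.
Set gpu = False.
Set safe = True.
All clauses satisfied.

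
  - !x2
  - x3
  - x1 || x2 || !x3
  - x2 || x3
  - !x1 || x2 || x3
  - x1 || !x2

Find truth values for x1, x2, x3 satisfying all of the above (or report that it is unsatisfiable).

Unit clause (!x2) forces x2 = False.
Unit clause (x3) forces x3 = True.
In (x1 || x2 || !x3) only x1 is left, so x1 = True.
Check each clause:
  (!x2): !x2 holds.
  (x3): x3 holds.
  (x1 || x2 || !x3): x1 holds.
  (x2 || x3): x3 holds.
  (!x1 || x2 || x3): x3 holds.
  (x1 || !x2): x1 holds.
All clauses satisfied.

x1 = True, x2 = False, x3 = True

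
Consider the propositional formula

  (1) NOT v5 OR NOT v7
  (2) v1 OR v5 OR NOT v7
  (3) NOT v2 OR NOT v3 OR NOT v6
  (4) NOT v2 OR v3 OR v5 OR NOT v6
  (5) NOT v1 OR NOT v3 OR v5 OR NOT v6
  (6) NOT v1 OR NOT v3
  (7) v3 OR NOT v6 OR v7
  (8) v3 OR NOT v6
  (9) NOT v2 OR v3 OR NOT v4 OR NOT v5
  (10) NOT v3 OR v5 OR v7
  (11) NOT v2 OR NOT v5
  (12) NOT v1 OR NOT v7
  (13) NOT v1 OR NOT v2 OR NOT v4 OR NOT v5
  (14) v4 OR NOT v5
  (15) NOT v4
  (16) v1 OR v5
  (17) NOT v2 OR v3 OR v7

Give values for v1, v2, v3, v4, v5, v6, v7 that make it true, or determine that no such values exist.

Unit clause (NOT v4) forces v4 = False.
In (v4 OR NOT v5) only NOT v5 is left, so v5 = False.
In (v1 OR v5) only v1 is left, so v1 = True.
In (NOT v1 OR NOT v3) only NOT v3 is left, so v3 = False.
In (v3 OR NOT v6) only NOT v6 is left, so v6 = False.
In (NOT v1 OR NOT v7) only NOT v7 is left, so v7 = False.
In (NOT v2 OR v3 OR v7) only NOT v2 is left, so v2 = False.
All clauses satisfied.

v1 = True, v2 = False, v3 = False, v4 = False, v5 = False, v6 = False, v7 = False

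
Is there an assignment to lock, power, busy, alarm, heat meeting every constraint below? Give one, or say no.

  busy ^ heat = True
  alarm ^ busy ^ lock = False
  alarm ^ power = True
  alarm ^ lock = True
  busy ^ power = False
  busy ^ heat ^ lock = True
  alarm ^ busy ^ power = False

Unsatisfiable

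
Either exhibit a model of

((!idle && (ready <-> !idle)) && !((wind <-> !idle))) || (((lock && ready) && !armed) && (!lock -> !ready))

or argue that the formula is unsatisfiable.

ready = True, lock = True, idle = False, armed = False, wind = True

  ((!idle && (ready <-> !idle)) && !((wind <-> !idle))) || (((lock && ready) && !armed) && (!lock -> !ready)) = True
    (!idle && (ready <-> !idle)) && !((wind <-> !idle)) = False
      !idle && (ready <-> !idle) = True
        !idle = True
        ready <-> !idle = True
          !idle = True
      !((wind <-> !idle)) = False
        wind <-> !idle = True
          !idle = True
    ((lock && ready) && !armed) && (!lock -> !ready) = True
      (lock && ready) && !armed = True
        lock && ready = True
        !armed = True
      !lock -> !ready = True
        !lock = False
        !ready = False
The formula evaluates to True.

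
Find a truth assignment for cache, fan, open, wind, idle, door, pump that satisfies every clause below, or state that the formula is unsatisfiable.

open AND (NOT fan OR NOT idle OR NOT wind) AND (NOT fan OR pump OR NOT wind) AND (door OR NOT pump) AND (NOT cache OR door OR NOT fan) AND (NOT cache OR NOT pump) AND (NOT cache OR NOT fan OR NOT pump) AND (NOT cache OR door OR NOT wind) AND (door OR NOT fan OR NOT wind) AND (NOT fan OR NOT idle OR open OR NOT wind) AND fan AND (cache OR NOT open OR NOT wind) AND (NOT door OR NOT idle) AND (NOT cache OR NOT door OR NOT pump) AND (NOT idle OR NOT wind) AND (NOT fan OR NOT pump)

cache = True, fan = True, open = True, wind = False, idle = False, door = True, pump = False

Unit clause (open) forces open = True.
Unit clause (fan) forces fan = True.
In (NOT fan OR NOT pump) only NOT pump is left, so pump = False.
In (NOT fan OR pump OR NOT wind) only NOT wind is left, so wind = False.
Set cache = True.
  then (NOT cache OR door OR NOT fan) forces door = True.
  then (NOT door OR NOT idle) forces idle = False.
All clauses satisfied.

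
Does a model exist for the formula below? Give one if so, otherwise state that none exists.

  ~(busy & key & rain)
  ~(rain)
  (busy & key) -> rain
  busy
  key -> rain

busy = True, rain = False, key = False

Unit clause (busy) forces busy = True.
Unit clause (~rain) forces rain = False.
In (~busy | ~key | rain) only ~key is left, so key = False.
Check each clause:
  (busy): busy holds.
  (~rain): ~rain holds.
  (~busy | ~key | rain): ~key holds.
  (~busy | ~key | ~rain): ~key holds.
  (~key | rain): ~key holds.
All clauses satisfied.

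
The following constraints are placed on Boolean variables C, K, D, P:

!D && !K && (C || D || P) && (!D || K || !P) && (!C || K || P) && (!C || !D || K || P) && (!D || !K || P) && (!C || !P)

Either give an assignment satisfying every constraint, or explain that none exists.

C=F, K=F, D=F, P=T

Unit clause (!D) forces D = False.
Unit clause (!K) forces K = False.
Try C = True:
  (!C || K || P) forces P = True.
  clause (!C || !P) is falsified — backtrack.
So C = False.
  then (C || D || P) forces P = True.
All clauses satisfied.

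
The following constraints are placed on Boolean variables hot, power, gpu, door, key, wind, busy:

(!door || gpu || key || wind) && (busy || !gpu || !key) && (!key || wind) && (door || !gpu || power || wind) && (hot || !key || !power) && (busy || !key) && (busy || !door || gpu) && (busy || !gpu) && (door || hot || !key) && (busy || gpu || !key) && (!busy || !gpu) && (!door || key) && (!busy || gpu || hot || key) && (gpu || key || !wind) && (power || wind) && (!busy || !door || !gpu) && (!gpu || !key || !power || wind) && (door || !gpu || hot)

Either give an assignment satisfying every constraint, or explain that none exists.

hot = True; power = True; gpu = False; door = False; key = True; wind = True; busy = True

Set hot = True.
Set power = True.
Try gpu = True:
  (busy || !gpu) forces busy = True.
  clause (!busy || !gpu) is falsified — backtrack.
So gpu = False.
Set door = False.
Set key = True.
  then (!key || wind) forces wind = True.
  then (busy || !key) forces busy = True.
All clauses satisfied.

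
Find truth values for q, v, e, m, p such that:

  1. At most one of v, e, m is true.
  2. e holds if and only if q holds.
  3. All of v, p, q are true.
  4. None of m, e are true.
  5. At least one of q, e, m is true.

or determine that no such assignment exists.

Unsatisfiable — no assignment works.

Case q = True:
  (2) with q=T forces e = True.
  Constraint (4) is violated (e=T) — contradiction.
Case q = False:
  Constraint (3) is violated (q=F) — contradiction.
Both cases fail — unsatisfiable.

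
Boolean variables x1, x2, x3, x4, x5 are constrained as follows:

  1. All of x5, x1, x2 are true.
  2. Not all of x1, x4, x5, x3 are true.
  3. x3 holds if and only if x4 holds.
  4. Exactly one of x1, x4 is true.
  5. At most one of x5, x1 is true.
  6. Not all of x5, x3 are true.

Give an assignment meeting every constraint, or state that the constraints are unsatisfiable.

Case x1 = True:
  (1) forces x5 = True.
  Constraint (5) is violated (x5=T, x1=T) — contradiction.
Case x1 = False:
  Constraint (1) is violated (x1=F) — contradiction.
Both cases fail — unsatisfiable.

UNSATISFIABLE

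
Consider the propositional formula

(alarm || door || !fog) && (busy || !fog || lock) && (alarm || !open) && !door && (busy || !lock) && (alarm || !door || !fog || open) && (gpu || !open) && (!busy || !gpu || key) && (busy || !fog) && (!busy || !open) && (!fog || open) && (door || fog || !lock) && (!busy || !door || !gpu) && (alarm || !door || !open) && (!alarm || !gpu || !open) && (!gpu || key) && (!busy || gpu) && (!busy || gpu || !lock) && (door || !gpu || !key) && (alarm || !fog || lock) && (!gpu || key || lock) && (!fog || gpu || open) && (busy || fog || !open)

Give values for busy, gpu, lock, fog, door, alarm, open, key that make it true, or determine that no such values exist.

busy = False; gpu = False; lock = False; fog = False; door = False; alarm = True; open = False; key = False

Unit clause (!door) forces door = False.
Set busy = False.
  then (busy || !lock) forces lock = False.
  then (busy || !fog) forces fog = False.
  then (busy || fog || !open) forces open = False.
Try gpu = True:
  (!gpu || key) forces key = True.
  clause (door || !gpu || !key) is falsified — backtrack.
So gpu = False.
Set alarm = True.
Set key = False.
All clauses satisfied.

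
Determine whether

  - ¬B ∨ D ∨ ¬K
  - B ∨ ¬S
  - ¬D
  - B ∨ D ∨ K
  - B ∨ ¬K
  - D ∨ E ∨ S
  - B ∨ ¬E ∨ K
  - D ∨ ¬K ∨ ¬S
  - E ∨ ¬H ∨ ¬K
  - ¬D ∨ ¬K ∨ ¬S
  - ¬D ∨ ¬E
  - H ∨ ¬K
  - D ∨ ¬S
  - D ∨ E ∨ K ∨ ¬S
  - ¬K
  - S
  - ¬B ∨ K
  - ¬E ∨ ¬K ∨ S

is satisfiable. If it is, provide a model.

Case D = True:
  Clause (¬D) is falsified — contradiction.
Case D = False:
  (D ∨ ¬S) forces S = False.
  Clause (S) is falsified — contradiction.
Both cases fail, so the formula is unsatisfiable.

UNSATISFIABLE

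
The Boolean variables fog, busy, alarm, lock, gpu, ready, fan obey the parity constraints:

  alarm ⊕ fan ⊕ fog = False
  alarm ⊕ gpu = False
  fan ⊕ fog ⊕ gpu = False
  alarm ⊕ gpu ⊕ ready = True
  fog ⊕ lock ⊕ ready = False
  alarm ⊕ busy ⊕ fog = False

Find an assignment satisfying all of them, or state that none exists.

fog = True; busy = True; alarm = False; lock = False; gpu = False; ready = True; fan = True

alarm ⊕ fan ⊕ fog = F ⊕ T ⊕ T = False ✓
alarm ⊕ gpu = F ⊕ F = False ✓
fan ⊕ fog ⊕ gpu = T ⊕ T ⊕ F = False ✓
alarm ⊕ gpu ⊕ ready = F ⊕ F ⊕ T = True ✓
fog ⊕ lock ⊕ ready = T ⊕ F ⊕ T = False ✓
alarm ⊕ busy ⊕ fog = F ⊕ T ⊕ T = False ✓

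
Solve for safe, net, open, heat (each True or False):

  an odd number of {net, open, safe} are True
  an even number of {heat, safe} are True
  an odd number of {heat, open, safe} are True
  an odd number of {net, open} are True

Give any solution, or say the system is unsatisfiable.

safe=F, net=F, open=T, heat=F

{net, open, safe}: 1 true → odd ✓
{heat, safe}: 0 true → even ✓
{heat, open, safe}: 1 true → odd ✓
{net, open}: 1 true → odd ✓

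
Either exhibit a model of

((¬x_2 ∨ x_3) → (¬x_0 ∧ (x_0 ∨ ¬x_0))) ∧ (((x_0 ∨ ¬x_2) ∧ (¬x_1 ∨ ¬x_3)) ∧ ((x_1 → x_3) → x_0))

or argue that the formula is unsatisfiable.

x_0 = True, x_1 = True, x_2 = True, x_3 = False

  (¬x_2 ∨ x_3) → (¬x_0 ∧ (x_0 ∨ ¬x_0)) = True
    ¬x_2 ∨ x_3 = False
      ¬x_2 = False
    ¬x_0 ∧ (x_0 ∨ ¬x_0) = False
      ¬x_0 = False
      x_0 ∨ ¬x_0 = True
        ¬x_0 = False
  ((x_0 ∨ ¬x_2) ∧ (¬x_1 ∨ ¬x_3)) ∧ ((x_1 → x_3) → x_0) = True
    (x_0 ∨ ¬x_2) ∧ (¬x_1 ∨ ¬x_3) = True
      x_0 ∨ ¬x_2 = True
        ¬x_2 = False
      ¬x_1 ∨ ¬x_3 = True
        ¬x_1 = False
        ¬x_3 = True
    (x_1 → x_3) → x_0 = True
      x_1 → x_3 = False
Both conjuncts True, so the formula holds.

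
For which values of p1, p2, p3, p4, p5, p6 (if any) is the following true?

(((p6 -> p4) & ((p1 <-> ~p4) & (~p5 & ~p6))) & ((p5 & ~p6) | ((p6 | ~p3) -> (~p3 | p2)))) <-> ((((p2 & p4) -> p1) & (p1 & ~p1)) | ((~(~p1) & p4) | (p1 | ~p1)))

p1 = False, p2 = True, p3 = True, p4 = True, p5 = False, p6 = False

  (((p6 -> p4) & ((p1 <-> ~p4) & (~p5 & ~p6))) & ((p5 & ~p6) | ((p6 | ~p3) -> (~p3 | p2)))) <-> ((((p2 & p4) -> p1) & (p1 & ~p1)) | ((~(~p1) & p4) | (p1 | ~p1))) = True
    ((p6 -> p4) & ((p1 <-> ~p4) & (~p5 & ~p6))) & ((p5 & ~p6) | ((p6 | ~p3) -> (~p3 | p2))) = True
      (p6 -> p4) & ((p1 <-> ~p4) & (~p5 & ~p6)) = True
        p6 -> p4 = True
        (p1 <-> ~p4) & (~p5 & ~p6) = True
          p1 <-> ~p4 = True
            ~p4 = False
          ~p5 & ~p6 = True
            ~p5 = True
            ~p6 = True
      (p5 & ~p6) | ((p6 | ~p3) -> (~p3 | p2)) = True
        p5 & ~p6 = False
          ~p6 = True
        (p6 | ~p3) -> (~p3 | p2) = True
          p6 | ~p3 = False
            ~p3 = False
          ~p3 | p2 = True
            ~p3 = False
    (((p2 & p4) -> p1) & (p1 & ~p1)) | ((~(~p1) & p4) | (p1 | ~p1)) = True
      ((p2 & p4) -> p1) & (p1 & ~p1) = False
        (p2 & p4) -> p1 = False
          p2 & p4 = True
        p1 & ~p1 = False
          ~p1 = True
      (~(~p1) & p4) | (p1 | ~p1) = True
        ~(~p1) & p4 = False
          ~(~p1) = False
            ~p1 = True
        p1 | ~p1 = True
          ~p1 = True
The formula evaluates to True.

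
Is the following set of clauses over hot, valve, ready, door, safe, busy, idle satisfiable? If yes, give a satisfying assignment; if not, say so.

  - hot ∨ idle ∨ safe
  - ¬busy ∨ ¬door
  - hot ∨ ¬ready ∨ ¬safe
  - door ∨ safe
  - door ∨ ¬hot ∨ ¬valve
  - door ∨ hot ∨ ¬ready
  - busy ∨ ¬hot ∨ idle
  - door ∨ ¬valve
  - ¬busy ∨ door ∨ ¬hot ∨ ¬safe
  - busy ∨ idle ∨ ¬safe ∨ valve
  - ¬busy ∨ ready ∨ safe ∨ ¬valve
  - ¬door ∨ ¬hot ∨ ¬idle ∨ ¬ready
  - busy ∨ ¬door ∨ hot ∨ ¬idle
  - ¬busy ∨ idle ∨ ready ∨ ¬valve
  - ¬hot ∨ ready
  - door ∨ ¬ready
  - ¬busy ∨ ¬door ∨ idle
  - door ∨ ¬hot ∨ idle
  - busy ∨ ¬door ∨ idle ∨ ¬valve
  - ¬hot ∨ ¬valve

Try hot = True:
  (¬hot ∨ ready) forces ready = True.
  (door ∨ ¬ready) forces door = True.
  (¬busy ∨ ¬door) forces busy = False.
  (busy ∨ ¬hot ∨ idle) forces idle = True.
  clause (¬door ∨ ¬hot ∨ ¬idle ∨ ¬ready) is falsified — backtrack.
So hot = False.
Set valve = False.
Set ready = False.
Set door = False.
  then (door ∨ safe) forces safe = True.
Set busy = True.
Set idle = False.
All clauses satisfied.

hot = False, valve = False, ready = False, door = False, safe = True, busy = True, idle = False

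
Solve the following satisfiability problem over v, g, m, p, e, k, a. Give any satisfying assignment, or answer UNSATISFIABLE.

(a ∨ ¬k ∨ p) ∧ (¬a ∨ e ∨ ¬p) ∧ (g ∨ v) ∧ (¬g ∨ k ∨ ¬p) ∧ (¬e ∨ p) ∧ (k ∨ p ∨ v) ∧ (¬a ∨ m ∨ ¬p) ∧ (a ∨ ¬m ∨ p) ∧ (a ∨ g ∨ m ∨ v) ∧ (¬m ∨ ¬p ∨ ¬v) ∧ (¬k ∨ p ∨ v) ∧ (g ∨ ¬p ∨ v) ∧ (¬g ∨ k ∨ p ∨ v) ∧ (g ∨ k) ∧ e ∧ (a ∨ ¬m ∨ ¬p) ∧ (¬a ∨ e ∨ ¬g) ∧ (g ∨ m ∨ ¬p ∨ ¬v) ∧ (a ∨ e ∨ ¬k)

v = False, g = True, m = True, p = True, e = True, k = True, a = True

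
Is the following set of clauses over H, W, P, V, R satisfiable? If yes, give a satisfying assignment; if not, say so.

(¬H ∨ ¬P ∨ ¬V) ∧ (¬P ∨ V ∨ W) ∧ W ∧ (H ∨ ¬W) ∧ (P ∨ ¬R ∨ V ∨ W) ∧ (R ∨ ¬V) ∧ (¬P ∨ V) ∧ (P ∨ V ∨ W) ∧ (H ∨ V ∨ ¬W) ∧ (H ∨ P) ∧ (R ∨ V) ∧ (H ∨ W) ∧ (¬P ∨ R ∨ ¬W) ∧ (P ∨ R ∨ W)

H = True, W = True, P = False, V = True, R = True

Unit clause (W) forces W = True.
In (H ∨ ¬W) only H is left, so H = True.
Try P = True:
  (¬H ∨ ¬P ∨ ¬V) forces V = False.
  clause (¬P ∨ V) is falsified — backtrack.
So P = False.
Set V = True.
  then (R ∨ ¬V) forces R = True.
All clauses satisfied.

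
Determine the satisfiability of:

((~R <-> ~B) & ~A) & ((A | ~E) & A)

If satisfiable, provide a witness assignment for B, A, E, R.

Case A = True: the conjunct ~A is False.
Case A = False: the conjunct A is False.
Both cases fail — unsatisfiable.

No satisfying assignment exists.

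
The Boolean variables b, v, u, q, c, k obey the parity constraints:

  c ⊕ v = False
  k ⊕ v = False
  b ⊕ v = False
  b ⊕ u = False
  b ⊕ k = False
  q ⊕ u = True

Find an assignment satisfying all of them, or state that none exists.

b = False, v = False, u = False, q = True, c = False, k = False

c ⊕ v = F ⊕ F = False ✓
k ⊕ v = F ⊕ F = False ✓
b ⊕ v = F ⊕ F = False ✓
b ⊕ u = F ⊕ F = False ✓
b ⊕ k = F ⊕ F = False ✓
q ⊕ u = T ⊕ F = True ✓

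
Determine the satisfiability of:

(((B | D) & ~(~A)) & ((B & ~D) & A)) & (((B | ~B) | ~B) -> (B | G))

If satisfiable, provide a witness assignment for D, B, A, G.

D = False, B = True, A = True, G = False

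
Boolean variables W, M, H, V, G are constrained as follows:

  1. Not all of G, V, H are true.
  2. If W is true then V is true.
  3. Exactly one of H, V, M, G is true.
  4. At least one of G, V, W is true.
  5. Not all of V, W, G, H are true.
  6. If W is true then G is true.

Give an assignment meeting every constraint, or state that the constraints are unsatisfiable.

W=F, M=F, H=F, V=F, G=T

  (1) {G, V, H}: 1/3 true — not all ✓
  (2) W=F ⇒ V: vacuous ✓
  (3) {H, V, M, G}: 1 true — exactly one ✓
  (4) {G, V, W}: 1 true — at least one ✓
  (5) {V, W, G, H}: 1/4 true — not all ✓
  (6) W=F ⇒ G: vacuous ✓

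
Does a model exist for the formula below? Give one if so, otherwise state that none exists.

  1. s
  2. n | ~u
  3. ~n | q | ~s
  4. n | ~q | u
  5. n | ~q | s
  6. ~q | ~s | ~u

n = False; q = False; u = False; s = True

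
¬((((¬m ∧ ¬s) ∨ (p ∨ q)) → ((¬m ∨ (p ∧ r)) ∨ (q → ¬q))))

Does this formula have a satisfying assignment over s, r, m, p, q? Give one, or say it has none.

s = False; r = True; m = True; p = False; q = True

  ¬((((¬m ∧ ¬s) ∨ (p ∨ q)) → ((¬m ∨ (p ∧ r)) ∨ (q → ¬q)))) = True
    ((¬m ∧ ¬s) ∨ (p ∨ q)) → ((¬m ∨ (p ∧ r)) ∨ (q → ¬q)) = False
      (¬m ∧ ¬s) ∨ (p ∨ q) = True
        ¬m ∧ ¬s = False
          ¬m = False
          ¬s = True
        p ∨ q = True
      (¬m ∨ (p ∧ r)) ∨ (q → ¬q) = False
        ¬m ∨ (p ∧ r) = False
          ¬m = False
          p ∧ r = False
        q → ¬q = False
          ¬q = False
The formula evaluates to True.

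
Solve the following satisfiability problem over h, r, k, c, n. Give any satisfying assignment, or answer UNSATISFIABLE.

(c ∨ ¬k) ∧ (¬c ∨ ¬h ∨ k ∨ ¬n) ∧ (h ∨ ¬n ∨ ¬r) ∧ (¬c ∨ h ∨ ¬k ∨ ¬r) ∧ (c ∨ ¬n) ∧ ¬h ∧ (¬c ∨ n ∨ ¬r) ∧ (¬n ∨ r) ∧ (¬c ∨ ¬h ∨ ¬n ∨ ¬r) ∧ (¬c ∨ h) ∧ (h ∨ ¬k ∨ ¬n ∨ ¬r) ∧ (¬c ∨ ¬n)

Unit clause (¬h) forces h = False.
In (¬c ∨ h) only ¬c is left, so c = False.
In (c ∨ ¬k) only ¬k is left, so k = False.
In (c ∨ ¬n) only ¬n is left, so n = False.
Set r = False.
All clauses satisfied.

h = False, r = False, k = False, c = False, n = False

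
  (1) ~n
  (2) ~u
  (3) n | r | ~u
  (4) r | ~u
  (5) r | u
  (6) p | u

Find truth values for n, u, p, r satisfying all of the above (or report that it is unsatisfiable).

Unit clause (~n) forces n = False.
Unit clause (~u) forces u = False.
In (r | u) only r is left, so r = True.
In (p | u) only p is left, so p = True.
Check each clause:
  (~n): ~n holds.
  (~u): ~u holds.
  (n | r | ~u): r holds.
  (r | ~u): r holds.
  (r | u): r holds.
  (p | u): p holds.
All clauses satisfied.

n: False, u: False, p: True, r: True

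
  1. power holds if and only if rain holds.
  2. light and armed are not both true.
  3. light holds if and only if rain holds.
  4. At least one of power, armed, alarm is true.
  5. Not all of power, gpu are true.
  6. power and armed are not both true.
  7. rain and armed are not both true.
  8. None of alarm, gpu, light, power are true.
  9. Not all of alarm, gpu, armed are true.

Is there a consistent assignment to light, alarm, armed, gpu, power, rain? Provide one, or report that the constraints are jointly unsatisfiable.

light=F, alarm=F, armed=T, gpu=F, power=F, rain=F

  (1) power=F, rain=F — same ✓
  (2) light=F, armed=T — not both ✓
  (3) light=F, rain=F — same ✓
  (4) {power, armed, alarm}: 1 true — at least one ✓
  (5) {power, gpu}: 0/2 true — not all ✓
  (6) power=F, armed=T — not both ✓
  (7) rain=F, armed=T — not both ✓
  (8) {alarm, gpu, light, power}: 0 true — none ✓
  (9) {alarm, gpu, armed}: 1/3 true — not all ✓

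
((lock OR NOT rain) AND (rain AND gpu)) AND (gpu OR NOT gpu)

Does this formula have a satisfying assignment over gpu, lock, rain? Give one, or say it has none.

gpu = True, lock = True, rain = True

  (lock OR NOT rain) AND (rain AND gpu) = True
    lock OR NOT rain = True
      NOT rain = False
    rain AND gpu = True
  gpu OR NOT gpu = True
    NOT gpu = False
Both conjuncts True, so the formula holds.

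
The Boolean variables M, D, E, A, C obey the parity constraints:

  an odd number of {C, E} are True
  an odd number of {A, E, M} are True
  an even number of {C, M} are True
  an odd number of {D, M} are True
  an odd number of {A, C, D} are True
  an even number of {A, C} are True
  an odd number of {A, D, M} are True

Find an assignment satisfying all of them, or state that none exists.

M=F; D=T; E=T; A=F; C=F

{C, E}: 1 true → odd ✓
{A, E, M}: 1 true → odd ✓
{C, M}: 0 true → even ✓
{D, M}: 1 true → odd ✓
{A, C, D}: 1 true → odd ✓
{A, C}: 0 true → even ✓
{A, D, M}: 1 true → odd ✓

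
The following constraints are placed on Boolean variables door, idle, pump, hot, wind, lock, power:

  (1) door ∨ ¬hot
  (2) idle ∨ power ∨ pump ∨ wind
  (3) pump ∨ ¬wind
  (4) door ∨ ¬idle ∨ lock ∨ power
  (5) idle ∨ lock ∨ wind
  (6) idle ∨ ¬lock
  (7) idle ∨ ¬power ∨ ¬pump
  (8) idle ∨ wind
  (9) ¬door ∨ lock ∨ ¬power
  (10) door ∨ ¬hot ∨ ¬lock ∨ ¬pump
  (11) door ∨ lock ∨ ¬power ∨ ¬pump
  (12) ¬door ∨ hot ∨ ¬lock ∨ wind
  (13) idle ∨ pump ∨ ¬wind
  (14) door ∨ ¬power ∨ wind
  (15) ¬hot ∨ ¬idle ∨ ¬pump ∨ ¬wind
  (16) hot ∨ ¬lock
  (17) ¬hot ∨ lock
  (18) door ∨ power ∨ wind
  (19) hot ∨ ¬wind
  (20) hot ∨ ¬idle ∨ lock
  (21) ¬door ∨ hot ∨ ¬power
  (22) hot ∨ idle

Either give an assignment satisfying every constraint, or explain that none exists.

Try door = False:
  (door ∨ ¬hot) forces hot = False.
  (hot ∨ ¬lock) forces lock = False.
  (hot ∨ ¬wind) forces wind = False.
  (idle ∨ lock ∨ wind) forces idle = True.
  clause (hot ∨ ¬idle ∨ lock) is falsified — backtrack.
So door = True.
Set idle = True.
Set pump = True.
Set hot = True.
  then (¬hot ∨ ¬idle ∨ ¬pump ∨ ¬wind) forces wind = False.
  then (¬hot ∨ lock) forces lock = True.
Set power = False.
All clauses satisfied.

door=T; idle=T; pump=T; hot=T; wind=F; lock=T; power=F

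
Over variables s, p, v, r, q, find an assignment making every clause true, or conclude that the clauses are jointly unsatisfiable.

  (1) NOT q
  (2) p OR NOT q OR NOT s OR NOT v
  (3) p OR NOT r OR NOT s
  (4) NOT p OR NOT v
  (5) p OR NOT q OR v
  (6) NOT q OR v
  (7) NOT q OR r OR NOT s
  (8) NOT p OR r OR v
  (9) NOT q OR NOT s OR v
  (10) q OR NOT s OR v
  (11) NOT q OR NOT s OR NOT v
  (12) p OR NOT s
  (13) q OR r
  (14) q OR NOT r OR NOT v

s=F; p=F; v=F; r=T; q=F

Unit clause (NOT q) forces q = False.
In (q OR r) only r is left, so r = True.
In (q OR NOT r OR NOT v) only NOT v is left, so v = False.
In (q OR NOT s OR v) only NOT s is left, so s = False.
Set p = False.
All clauses satisfied.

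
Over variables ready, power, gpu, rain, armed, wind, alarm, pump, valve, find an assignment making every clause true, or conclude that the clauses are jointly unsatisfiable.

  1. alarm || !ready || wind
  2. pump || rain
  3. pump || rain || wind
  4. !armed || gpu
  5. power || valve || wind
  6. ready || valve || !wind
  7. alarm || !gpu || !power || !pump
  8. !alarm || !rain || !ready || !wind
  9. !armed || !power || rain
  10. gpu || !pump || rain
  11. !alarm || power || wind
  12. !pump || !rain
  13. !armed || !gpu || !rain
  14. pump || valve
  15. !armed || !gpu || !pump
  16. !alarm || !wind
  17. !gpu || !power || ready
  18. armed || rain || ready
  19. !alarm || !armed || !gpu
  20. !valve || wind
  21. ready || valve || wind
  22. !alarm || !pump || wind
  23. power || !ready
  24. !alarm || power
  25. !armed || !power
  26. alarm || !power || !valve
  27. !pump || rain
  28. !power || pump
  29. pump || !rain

Unsatisfiable — no assignment works.

Case rain = True:
  (!pump || !rain) forces pump = False.
  Clause (pump || !rain) is falsified — contradiction.
Case rain = False:
  (pump || rain) forces pump = True.
  Clause (!pump || rain) is falsified — contradiction.
Both cases fail, so the formula is unsatisfiable.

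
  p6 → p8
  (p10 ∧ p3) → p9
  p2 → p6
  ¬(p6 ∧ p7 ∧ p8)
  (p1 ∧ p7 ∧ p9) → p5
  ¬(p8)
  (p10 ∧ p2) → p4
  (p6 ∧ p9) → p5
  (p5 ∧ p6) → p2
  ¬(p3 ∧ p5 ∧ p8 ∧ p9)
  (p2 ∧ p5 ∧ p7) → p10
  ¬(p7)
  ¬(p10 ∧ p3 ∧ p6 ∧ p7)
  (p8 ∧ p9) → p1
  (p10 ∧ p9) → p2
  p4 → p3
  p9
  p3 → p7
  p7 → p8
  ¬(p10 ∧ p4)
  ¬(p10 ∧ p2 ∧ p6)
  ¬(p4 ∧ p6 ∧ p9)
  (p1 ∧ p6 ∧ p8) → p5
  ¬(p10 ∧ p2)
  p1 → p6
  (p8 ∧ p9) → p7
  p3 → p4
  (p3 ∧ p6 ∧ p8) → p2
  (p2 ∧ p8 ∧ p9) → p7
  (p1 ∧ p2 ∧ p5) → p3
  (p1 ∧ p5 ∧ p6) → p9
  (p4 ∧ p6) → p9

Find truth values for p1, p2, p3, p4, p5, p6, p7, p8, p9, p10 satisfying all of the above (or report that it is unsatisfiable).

Unit clause (¬p7) forces p7 = False.
Unit clause (¬p8) forces p8 = False.
Unit clause (p9) forces p9 = True.
In (¬p3 ∨ p7) only ¬p3 is left, so p3 = False.
In (¬p6 ∨ p8) only ¬p6 is left, so p6 = False.
In (p3 ∨ ¬p4) only ¬p4 is left, so p4 = False.
In (¬p1 ∨ p6) only ¬p1 is left, so p1 = False.
In (¬p2 ∨ p6) only ¬p2 is left, so p2 = False.
In (¬p10 ∨ p2 ∨ ¬p9) only ¬p10 is left, so p10 = False.
Set p5 = False.
All clauses satisfied.

p1=F, p2=F, p3=F, p4=F, p5=F, p6=F, p7=F, p8=F, p9=T, p10=F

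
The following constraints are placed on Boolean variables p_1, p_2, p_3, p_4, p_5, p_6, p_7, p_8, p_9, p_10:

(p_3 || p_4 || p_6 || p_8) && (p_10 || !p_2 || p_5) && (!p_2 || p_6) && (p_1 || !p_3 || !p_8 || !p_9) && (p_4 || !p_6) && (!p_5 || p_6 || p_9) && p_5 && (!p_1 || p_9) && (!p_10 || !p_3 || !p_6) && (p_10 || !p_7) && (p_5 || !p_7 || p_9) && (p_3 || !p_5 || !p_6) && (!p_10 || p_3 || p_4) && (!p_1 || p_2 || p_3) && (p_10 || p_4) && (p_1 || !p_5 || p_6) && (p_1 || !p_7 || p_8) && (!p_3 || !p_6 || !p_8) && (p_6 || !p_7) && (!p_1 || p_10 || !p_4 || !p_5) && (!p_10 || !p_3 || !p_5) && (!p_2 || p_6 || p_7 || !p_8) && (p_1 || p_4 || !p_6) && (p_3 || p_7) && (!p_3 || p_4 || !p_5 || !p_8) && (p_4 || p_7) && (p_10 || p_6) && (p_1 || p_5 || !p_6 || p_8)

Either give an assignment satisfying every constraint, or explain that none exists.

p_1: False, p_2: False, p_3: True, p_4: True, p_5: True, p_6: True, p_7: False, p_8: False, p_9: True, p_10: False

Unit clause (p_5) forces p_5 = True.
Set p_1 = False.
  then (p_1 || !p_5 || p_6) forces p_6 = True.
  then (p_1 || p_4 || !p_6) forces p_4 = True.
  then (p_3 || !p_5 || !p_6) forces p_3 = True.
  then (!p_3 || !p_6 || !p_8) forces p_8 = False.
  then (!p_10 || !p_3 || !p_5) forces p_10 = False.
  then (p_10 || !p_7) forces p_7 = False.
Set p_2 = False.
Set p_9 = True.
All clauses satisfied.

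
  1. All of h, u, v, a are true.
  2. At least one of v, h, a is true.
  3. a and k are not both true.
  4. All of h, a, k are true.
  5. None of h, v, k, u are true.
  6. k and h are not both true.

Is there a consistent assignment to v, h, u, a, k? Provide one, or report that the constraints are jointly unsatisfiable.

UNSATISFIABLE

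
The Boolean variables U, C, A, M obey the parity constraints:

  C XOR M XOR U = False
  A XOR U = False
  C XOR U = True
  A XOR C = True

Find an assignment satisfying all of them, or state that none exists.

U=T, C=F, A=T, M=T

C XOR M XOR U = F XOR T XOR T = False ✓
A XOR U = T XOR T = False ✓
C XOR U = F XOR T = True ✓
A XOR C = T XOR F = True ✓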